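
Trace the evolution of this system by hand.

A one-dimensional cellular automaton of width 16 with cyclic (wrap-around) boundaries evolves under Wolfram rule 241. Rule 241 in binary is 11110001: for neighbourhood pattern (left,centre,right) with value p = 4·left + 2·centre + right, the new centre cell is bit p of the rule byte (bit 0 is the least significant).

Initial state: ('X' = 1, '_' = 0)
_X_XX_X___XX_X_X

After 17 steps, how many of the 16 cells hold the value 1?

9

gen 0: _X_XX_X___XX_X_X
gen 1: X_X_XX_XX__XX_X_
gen 2: _X_X_XX_XX__XX_X
gen 3: X_X_X_XX_XX__XX_
gen 4: _X_X_X_XX_XX__XX
gen 5: X_X_X_X_XX_XX__X
gen 6: XX_X_X_X_XX_XX__
gen 7: _XX_X_X_X_XX_XX_
gen 8: __XX_X_X_X_XX_XX
gen 9: X__XX_X_X_X_XX_X
gen 10: XX__XX_X_X_X_XX_
gen 11: _XX__XX_X_X_X_XX
gen 12: X_XX__XX_X_X_X_X
gen 13: XX_XX__XX_X_X_X_
gen 14: _XX_XX__XX_X_X_X
gen 15: X_XX_XX__XX_X_X_
gen 16: _X_XX_XX__XX_X_X
gen 17: X_X_XX_XX__XX_X_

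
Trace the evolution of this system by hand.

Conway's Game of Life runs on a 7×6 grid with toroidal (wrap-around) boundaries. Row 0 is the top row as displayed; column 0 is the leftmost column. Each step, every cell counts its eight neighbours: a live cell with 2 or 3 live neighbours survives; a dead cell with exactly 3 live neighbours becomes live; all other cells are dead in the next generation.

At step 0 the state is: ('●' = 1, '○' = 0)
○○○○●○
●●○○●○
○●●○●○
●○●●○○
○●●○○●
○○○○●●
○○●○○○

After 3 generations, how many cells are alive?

12

0) ○○○○●○
●●○○●○
○●●○●○
●○●●○○
○●●○○●
○○○○●●
○○●○○○
1) ○●○●○●
●●●○●○
○○○○●○
●○○○●●
○●●○○●
●●●●●●
○○○●●●
2) ○●○○○○
●●●○●○
○○○○●○
●●○●●○
○○○○○○
○○○○○○
○○○○○○
3) ●●●○○○
●●●●○●
○○○○●○
○○○●●●
○○○○○○
○○○○○○
○○○○○○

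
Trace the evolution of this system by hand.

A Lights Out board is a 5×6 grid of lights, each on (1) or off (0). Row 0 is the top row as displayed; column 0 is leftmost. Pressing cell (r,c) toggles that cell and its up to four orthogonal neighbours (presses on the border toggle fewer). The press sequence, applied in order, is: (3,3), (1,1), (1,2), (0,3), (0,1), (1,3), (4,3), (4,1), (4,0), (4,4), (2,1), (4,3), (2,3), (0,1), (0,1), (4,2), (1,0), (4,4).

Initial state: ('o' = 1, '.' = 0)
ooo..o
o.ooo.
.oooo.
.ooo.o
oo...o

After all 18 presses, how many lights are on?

step 0: ooo..o
o.ooo.
.oooo.
.ooo.o
oo...o
step 1: ooo..o
o.ooo.
.oo.o.
.o..oo
oo.o.o
step 2: o.o..o
.o.oo.
..o.o.
.o..oo
oo.o.o
step 3: o....o
..o.o.
....o.
.o..oo
oo.o.o
step 4: o.oooo
..ooo.
....o.
.o..oo
oo.o.o
step 5: .o.ooo
.oooo.
....o.
.o..oo
oo.o.o
step 6: .o..oo
.o....
...oo.
.o..oo
oo.o.o
step 7: .o..oo
.o....
...oo.
.o.ooo
ooo.oo
step 8: .o..oo
.o....
...oo.
...ooo
....oo
step 9: .o..oo
.o....
...oo.
o..ooo
oo..oo
step 10: .o..oo
.o....
...oo.
o..o.o
oo.o..
step 11: .o..oo
......
ooooo.
oo.o.o
oo.o..
step 12: .o..oo
......
ooooo.
oo...o
ooo.o.
step 13: .o..oo
...o..
oo....
oo.o.o
ooo.o.
step 14: o.o.oo
.o.o..
oo....
oo.o.o
ooo.o.
step 15: .o..oo
...o..
oo....
oo.o.o
ooo.o.
step 16: .o..oo
...o..
oo....
oooo.o
o..oo.
step 17: oo..oo
oo.o..
.o....
oooo.o
o..oo.
step 18: oo..oo
oo.o..
.o....
oooooo
o....o

16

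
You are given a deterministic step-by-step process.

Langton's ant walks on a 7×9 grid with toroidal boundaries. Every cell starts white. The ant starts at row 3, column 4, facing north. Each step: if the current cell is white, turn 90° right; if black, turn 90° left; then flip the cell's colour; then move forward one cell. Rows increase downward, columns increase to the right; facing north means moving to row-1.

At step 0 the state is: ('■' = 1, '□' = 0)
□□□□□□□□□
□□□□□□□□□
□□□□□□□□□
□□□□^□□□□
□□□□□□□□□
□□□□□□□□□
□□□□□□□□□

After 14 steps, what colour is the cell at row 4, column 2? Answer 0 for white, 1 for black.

t=0: □□□□□□□□□
□□□□□□□□□
□□□□□□□□□
□□□□^□□□□
□□□□□□□□□
□□□□□□□□□
□□□□□□□□□
t=1: □□□□□□□□□
□□□□□□□□□
□□□□□□□□□
□□□□■>□□□
□□□□□□□□□
□□□□□□□□□
□□□□□□□□□
t=2: □□□□□□□□□
□□□□□□□□□
□□□□□□□□□
□□□□■■□□□
□□□□□v□□□
□□□□□□□□□
□□□□□□□□□
t=3: □□□□□□□□□
□□□□□□□□□
□□□□□□□□□
□□□□■■□□□
□□□□<■□□□
□□□□□□□□□
□□□□□□□□□
t=4: □□□□□□□□□
□□□□□□□□□
□□□□□□□□□
□□□□^■□□□
□□□□■■□□□
□□□□□□□□□
□□□□□□□□□
t=5: □□□□□□□□□
□□□□□□□□□
□□□□□□□□□
□□□<□■□□□
□□□□■■□□□
□□□□□□□□□
□□□□□□□□□
t=6: □□□□□□□□□
□□□□□□□□□
□□□^□□□□□
□□□■□■□□□
□□□□■■□□□
□□□□□□□□□
□□□□□□□□□
t=7: □□□□□□□□□
□□□□□□□□□
□□□■>□□□□
□□□■□■□□□
□□□□■■□□□
□□□□□□□□□
□□□□□□□□□
t=8: □□□□□□□□□
□□□□□□□□□
□□□■■□□□□
□□□■v■□□□
□□□□■■□□□
□□□□□□□□□
□□□□□□□□□
t=9: □□□□□□□□□
□□□□□□□□□
□□□■■□□□□
□□□<■■□□□
□□□□■■□□□
□□□□□□□□□
□□□□□□□□□
t=10: □□□□□□□□□
□□□□□□□□□
□□□■■□□□□
□□□□■■□□□
□□□v■■□□□
□□□□□□□□□
□□□□□□□□□
t=11: □□□□□□□□□
□□□□□□□□□
□□□■■□□□□
□□□□■■□□□
□□<■■■□□□
□□□□□□□□□
□□□□□□□□□
t=12: □□□□□□□□□
□□□□□□□□□
□□□■■□□□□
□□^□■■□□□
□□■■■■□□□
□□□□□□□□□
□□□□□□□□□
t=13: □□□□□□□□□
□□□□□□□□□
□□□■■□□□□
□□■>■■□□□
□□■■■■□□□
□□□□□□□□□
□□□□□□□□□
t=14: □□□□□□□□□
□□□□□□□□□
□□□■■□□□□
□□■■■■□□□
□□■v■■□□□
□□□□□□□□□
□□□□□□□□□

1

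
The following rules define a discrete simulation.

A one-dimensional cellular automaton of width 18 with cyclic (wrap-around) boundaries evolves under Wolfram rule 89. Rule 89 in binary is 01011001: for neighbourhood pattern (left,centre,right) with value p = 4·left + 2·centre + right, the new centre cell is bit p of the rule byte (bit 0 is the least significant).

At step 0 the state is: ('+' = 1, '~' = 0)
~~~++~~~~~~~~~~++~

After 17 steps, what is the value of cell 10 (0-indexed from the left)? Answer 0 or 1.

0) ~~~++~~~~~~~~~~++~
1) ++~+++++++++++~+++
2) ~+~+~~~~~~~~~+~+~~
3) ~~~~++++++++~~~~++
4) +++~+~~~~~~++++~++
5) ~~+~~+++++~+~~+~+~
6) +~~+~+~~~+~~+~~~~+
7) ++~~~~++~~+~~+++~+
8) ~++++~+++~~+~+~+~+
9) ~+~~+~+~++~~~~~~~~
10) ~~+~~~~~++++++++++
11) +~~++++~+~~~~~~~~+
12) ++~+~~+~~+++++++~+
13) ~+~~+~~+~+~~~~~+~+
14) ~~+~~+~~~~++++~~~~
15) +~~+~~+++~+~~+++++
16) ++~~+~+~+~~+~+~~~~
17) +++~~~~~~+~~~~+++~

0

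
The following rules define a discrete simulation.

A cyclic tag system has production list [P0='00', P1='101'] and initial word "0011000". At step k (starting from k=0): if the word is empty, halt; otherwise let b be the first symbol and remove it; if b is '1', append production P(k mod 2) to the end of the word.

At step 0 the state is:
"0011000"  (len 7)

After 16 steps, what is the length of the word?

gen 0: "0011000"  (len 7)
gen 1: "011000"  (len 6)
gen 2: "11000"  (len 5)
gen 3: "100000"  (len 6)
gen 4: "00000101"  (len 8)
gen 5: "0000101"  (len 7)
gen 6: "000101"  (len 6)
gen 7: "00101"  (len 5)
gen 8: "0101"  (len 4)
gen 9: "101"  (len 3)
gen 10: "01101"  (len 5)
gen 11: "1101"  (len 4)
gen 12: "101101"  (len 6)
gen 13: "0110100"  (len 7)
gen 14: "110100"  (len 6)
gen 15: "1010000"  (len 7)
gen 16: "010000101"  (len 9)

9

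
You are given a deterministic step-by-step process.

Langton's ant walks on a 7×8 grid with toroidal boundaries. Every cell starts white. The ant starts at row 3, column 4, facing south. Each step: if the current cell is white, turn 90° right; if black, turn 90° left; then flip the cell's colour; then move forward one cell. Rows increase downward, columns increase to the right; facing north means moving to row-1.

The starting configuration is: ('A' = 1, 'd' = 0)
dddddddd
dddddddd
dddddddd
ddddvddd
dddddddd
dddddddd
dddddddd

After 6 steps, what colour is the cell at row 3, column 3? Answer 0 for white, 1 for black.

1

[0] dddddddd
dddddddd
dddddddd
ddddvddd
dddddddd
dddddddd
dddddddd
[1] dddddddd
dddddddd
dddddddd
ddd<Addd
dddddddd
dddddddd
dddddddd
[2] dddddddd
dddddddd
ddd^dddd
dddAAddd
dddddddd
dddddddd
dddddddd
[3] dddddddd
dddddddd
dddA>ddd
dddAAddd
dddddddd
dddddddd
dddddddd
[4] dddddddd
dddddddd
dddAAddd
dddAvddd
dddddddd
dddddddd
dddddddd
[5] dddddddd
dddddddd
dddAAddd
dddAd>dd
dddddddd
dddddddd
dddddddd
[6] dddddddd
dddddddd
dddAAddd
dddAdAdd
dddddvdd
dddddddd
dddddddd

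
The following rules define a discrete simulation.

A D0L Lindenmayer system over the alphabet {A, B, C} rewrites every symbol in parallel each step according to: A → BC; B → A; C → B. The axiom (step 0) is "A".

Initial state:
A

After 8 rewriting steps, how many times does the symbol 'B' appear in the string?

0) A
1) BC
2) AB
3) BCA
4) ABBC
5) BCAAB
6) ABBCBCA
7) BCAABABBC
8) ABBCBCABCAAB

5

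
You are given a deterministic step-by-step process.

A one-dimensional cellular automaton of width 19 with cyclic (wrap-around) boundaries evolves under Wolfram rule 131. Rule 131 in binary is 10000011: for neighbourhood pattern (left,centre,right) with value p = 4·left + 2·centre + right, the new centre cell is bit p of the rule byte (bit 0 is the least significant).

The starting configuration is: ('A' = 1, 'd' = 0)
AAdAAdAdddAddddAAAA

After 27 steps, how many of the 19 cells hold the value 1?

6

0) AAdAAdAdddAddddAAAA
1) AdddddddAAddAAAdAAA
2) ddAAAAAAdddAdAdddAA
3) dAdAAAAddAAddddAAdd
4) AdddAAddAdddAAAdddA
5) ddAAdddAddAAdAddAAd
6) AAdddAAddAdddddAddd
7) dddAAdddAddAAAAddAA
8) dAAdddAAddAdAAddAdd
9) AdddAAdddAdddddAddA
10) ddAAdddAAddAAAAddAd
11) AAdddAAdddAdAAddAdd
12) dddAAdddAAdddddAddA
13) dAAdddAAdddAAAAddAd
14) AdddAAdddAAdAAddAdd
15) ddAAdddAAddddddAddA
16) dAdddAAdddAAAAAddAd
17) AddAAdddAAdAAAddAdd
18) ddAdddAAddddAddAddA
19) dAddAAdddAAAddAddAd
20) AddAdddAAdAddAddAdd
21) ddAddAAdddddAddAddA
22) dAddAdddAAAAddAddAd
23) AddAddAAdAAddAddAdd
24) ddAddAddddddAddAddA
25) dAddAddAAAAAddAddAd
26) AddAddAdAAAddAddAdd
27) ddAddAdddAddAddAddA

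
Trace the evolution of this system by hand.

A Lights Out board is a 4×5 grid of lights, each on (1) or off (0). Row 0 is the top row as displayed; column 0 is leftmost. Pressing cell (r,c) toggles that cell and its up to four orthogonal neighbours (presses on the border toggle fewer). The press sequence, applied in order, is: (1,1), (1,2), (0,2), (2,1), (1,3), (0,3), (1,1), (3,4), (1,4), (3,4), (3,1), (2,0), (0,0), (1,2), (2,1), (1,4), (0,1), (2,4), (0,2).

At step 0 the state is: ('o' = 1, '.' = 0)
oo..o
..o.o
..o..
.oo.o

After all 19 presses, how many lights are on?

gen 0: oo..o
..o.o
..o..
.oo.o
gen 1: o...o
oo..o
.oo..
.oo.o
gen 2: o.o.o
o.ooo
.o...
.oo.o
gen 3: oo.oo
o..oo
.o...
.oo.o
gen 4: oo.oo
oo.oo
o.o..
..o.o
gen 5: oo..o
ooo..
o.oo.
..o.o
gen 6: oooo.
oooo.
o.oo.
..o.o
gen 7: o.oo.
...o.
oooo.
..o.o
gen 8: o.oo.
...o.
ooooo
..oo.
gen 9: o.ooo
....o
oooo.
..oo.
gen 10: o.ooo
....o
ooooo
..o.o
gen 11: o.ooo
....o
o.ooo
oo..o
gen 12: o.ooo
o...o
.oooo
.o..o
gen 13: .oooo
....o
.oooo
.o..o
gen 14: .o.oo
.oooo
.o.oo
.o..o
gen 15: .o.oo
..ooo
o.ooo
....o
gen 16: .o.o.
..o..
o.oo.
....o
gen 17: o.oo.
.oo..
o.oo.
....o
gen 18: o.oo.
.oo.o
o.o.o
.....
gen 19: oo...
.o..o
o.o.o
.....

7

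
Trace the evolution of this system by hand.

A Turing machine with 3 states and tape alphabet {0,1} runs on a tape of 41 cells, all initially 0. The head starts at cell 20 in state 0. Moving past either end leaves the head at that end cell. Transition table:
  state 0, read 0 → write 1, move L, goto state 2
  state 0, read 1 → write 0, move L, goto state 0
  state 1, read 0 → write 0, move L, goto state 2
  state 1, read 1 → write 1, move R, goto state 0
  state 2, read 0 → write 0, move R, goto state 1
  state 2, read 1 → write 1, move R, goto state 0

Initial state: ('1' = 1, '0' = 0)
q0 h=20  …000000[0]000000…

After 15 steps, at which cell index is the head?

step 0: q0 h=20  …000000[0]000000…
step 1: q2 h=19  …000000[0]100000…
step 2: q1 h=20  …000000[1]000000…
step 3: q0 h=21  …000001[0]000000…
step 4: q2 h=20  …000000[1]100000…
step 5: q0 h=21  …000001[1]000000…
step 6: q0 h=20  …000000[1]000000…
step 7: q0 h=19  …000000[0]000000…
step 8: q2 h=18  …000000[0]100000…
step 9: q1 h=19  …000000[1]000000…
step 10: q0 h=20  …000001[0]000000…
step 11: q2 h=19  …000000[1]100000…
step 12: q0 h=20  …000001[1]000000…
step 13: q0 h=19  …000000[1]000000…
step 14: q0 h=18  …000000[0]000000…
step 15: q2 h=17  …000000[0]100000…

17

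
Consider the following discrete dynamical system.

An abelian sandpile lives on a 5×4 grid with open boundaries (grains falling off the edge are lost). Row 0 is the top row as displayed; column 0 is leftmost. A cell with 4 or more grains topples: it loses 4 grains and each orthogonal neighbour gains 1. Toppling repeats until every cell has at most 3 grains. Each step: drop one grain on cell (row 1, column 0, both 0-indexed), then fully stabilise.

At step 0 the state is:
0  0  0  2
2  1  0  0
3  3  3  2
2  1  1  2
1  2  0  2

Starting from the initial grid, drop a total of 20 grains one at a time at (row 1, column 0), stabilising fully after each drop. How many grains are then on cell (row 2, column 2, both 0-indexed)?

1

[0] 0  0  0  2
2  1  0  0
3  3  3  2
2  1  1  2
1  2  0  2
[1] 0  0  0  2
3  1  0  0
3  3  3  2
2  1  1  2
1  2  0  2
[2] 1  0  0  2
1  3  1  0
1  1  0  3
3  2  2  2
1  2  0  2
[3] 1  0  0  2
2  3  1  0
1  1  0  3
3  2  2  2
1  2  0  2
[4] 1  0  0  2
3  3  1  0
1  1  0  3
3  2  2  2
1  2  0  2
[5] 2  1  0  2
1  0  2  0
2  2  0  3
3  2  2  2
1  2  0  2
[6] 2  1  0  2
2  0  2  0
2  2  0  3
3  2  2  2
1  2  0  2
[7] 2  1  0  2
3  0  2  0
2  2  0  3
3  2  2  2
1  2  0  2
[8] 3  1  0  2
0  1  2  0
3  2  0  3
3  2  2  2
1  2  0  2
[9] 3  1  0  2
1  1  2  0
3  2  0  3
3  2  2  2
1  2  0  2
[10] 3  1  0  2
2  1  2  0
3  2  0  3
3  2  2  2
1  2  0  2
[11] 3  1  0  2
3  1  2  0
3  2  0  3
3  2  2  2
1  2  0  2
[12] 0  2  0  2
2  2  2  0
1  3  0  3
0  3  2  2
2  2  0  2
[13] 0  2  0  2
3  2  2  0
1  3  0  3
0  3  2  2
2  2  0  2
[14] 1  2  0  2
0  3  2  0
2  3  0  3
0  3  2  2
2  2  0  2
[15] 1  2  0  2
1  3  2  0
2  3  0  3
0  3  2  2
2  2  0  2
[16] 1  2  0  2
2  3  2  0
2  3  0  3
0  3  2  2
2  2  0  2
[17] 1  2  0  2
3  3  2  0
2  3  0  3
0  3  2  2
2  2  0  2
[18] 2  3  0  2
2  1  3  0
0  2  1  3
2  0  3  2
2  3  0  2
[19] 2  3  0  2
3  1  3  0
0  2  1  3
2  0  3  2
2  3  0  2
[20] 3  3  0  2
0  2  3  0
1  2  1  3
2  0  3  2
2  3  0  2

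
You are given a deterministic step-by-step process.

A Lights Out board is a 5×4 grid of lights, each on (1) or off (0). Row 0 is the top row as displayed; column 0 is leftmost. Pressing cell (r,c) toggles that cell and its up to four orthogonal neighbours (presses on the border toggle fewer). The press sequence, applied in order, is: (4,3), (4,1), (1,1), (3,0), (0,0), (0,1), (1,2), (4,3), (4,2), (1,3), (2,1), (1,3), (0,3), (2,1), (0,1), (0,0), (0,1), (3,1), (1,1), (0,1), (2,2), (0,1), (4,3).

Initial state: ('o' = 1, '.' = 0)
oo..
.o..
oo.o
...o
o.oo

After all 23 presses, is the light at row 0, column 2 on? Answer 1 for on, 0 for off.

gen 0: oo..
.o..
oo.o
...o
o.oo
gen 1: oo..
.o..
oo.o
....
o...
gen 2: oo..
.o..
oo.o
.o..
.oo.
gen 3: o...
o.o.
o..o
.o..
.oo.
gen 4: o...
o.o.
...o
o...
ooo.
gen 5: .o..
..o.
...o
o...
ooo.
gen 6: o.o.
.oo.
...o
o...
ooo.
gen 7: o...
...o
..oo
o...
ooo.
gen 8: o...
...o
..oo
o..o
oo.o
gen 9: o...
...o
..oo
o.oo
o.o.
gen 10: o..o
..o.
..o.
o.oo
o.o.
gen 11: o..o
.oo.
oo..
oooo
o.o.
gen 12: o...
.o.o
oo.o
oooo
o.o.
gen 13: o.oo
.o..
oo.o
oooo
o.o.
gen 14: o.oo
....
..oo
o.oo
o.o.
gen 15: .o.o
.o..
..oo
o.oo
o.o.
gen 16: o..o
oo..
..oo
o.oo
o.o.
gen 17: .ooo
o...
..oo
o.oo
o.o.
gen 18: .ooo
o...
.ooo
.o.o
ooo.
gen 19: ..oo
.oo.
..oo
.o.o
ooo.
gen 20: oo.o
..o.
..oo
.o.o
ooo.
gen 21: oo.o
....
.o..
.ooo
ooo.
gen 22: ..oo
.o..
.o..
.ooo
ooo.
gen 23: ..oo
.o..
.o..
.oo.
oo.o

1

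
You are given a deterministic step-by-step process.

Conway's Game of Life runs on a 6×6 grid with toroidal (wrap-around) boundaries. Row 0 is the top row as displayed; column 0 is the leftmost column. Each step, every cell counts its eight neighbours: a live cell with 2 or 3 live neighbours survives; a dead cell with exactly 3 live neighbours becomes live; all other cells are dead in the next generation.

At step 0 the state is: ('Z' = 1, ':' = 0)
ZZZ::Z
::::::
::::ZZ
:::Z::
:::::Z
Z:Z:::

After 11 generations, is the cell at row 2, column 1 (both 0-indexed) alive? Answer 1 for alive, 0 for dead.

1

[0] ZZZ::Z
::::::
::::ZZ
:::Z::
:::::Z
Z:Z:::
[1] Z:Z::Z
:Z::Z:
::::Z:
:::::Z
::::::
::Z:::
[2] Z:ZZ:Z
ZZ:ZZ:
::::ZZ
::::::
::::::
:Z::::
[3] :::Z:Z
:Z::::
Z::ZZZ
::::::
::::::
ZZZ:::
[4] ::::::
::ZZ::
Z:::ZZ
::::ZZ
:Z::::
ZZZ:::
[5] :::Z::
:::ZZZ
Z:::::
::::Z:
:ZZ::Z
ZZZ:::
[6] ZZ:Z:Z
:::ZZZ
:::Z::
ZZ:::Z
::ZZ:Z
Z::Z::
[7] :Z:Z::
:::Z:Z
::ZZ::
ZZ:Z:Z
::ZZ:Z
:::Z::
[8] :::Z::
:::Z::
:Z:Z:Z
ZZ:::Z
:Z:Z:Z
:::Z::
[9] ::ZZZ:
:::Z::
:Z:::Z
:Z:::Z
:Z:::Z
:::Z::
[10] ::Z:Z:
:::Z::
::Z:Z:
:ZZ:ZZ
::Z:Z:
:::Z::
[11] ::Z:Z:
::Z:Z:
:ZZ:ZZ
:ZZ:ZZ
:ZZ:ZZ
::Z:Z:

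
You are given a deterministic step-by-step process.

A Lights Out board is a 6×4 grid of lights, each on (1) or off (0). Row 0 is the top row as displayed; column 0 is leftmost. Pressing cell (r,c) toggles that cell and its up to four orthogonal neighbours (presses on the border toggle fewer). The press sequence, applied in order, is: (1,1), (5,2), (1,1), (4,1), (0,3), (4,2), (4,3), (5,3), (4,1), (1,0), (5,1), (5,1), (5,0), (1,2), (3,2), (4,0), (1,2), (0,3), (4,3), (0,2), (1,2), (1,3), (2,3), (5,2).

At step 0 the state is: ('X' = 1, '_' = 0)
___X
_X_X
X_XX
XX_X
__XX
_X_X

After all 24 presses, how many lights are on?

step 0: ___X
_X_X
X_XX
XX_X
__XX
_X_X
step 1: _X_X
X_XX
XXXX
XX_X
__XX
_X_X
step 2: _X_X
X_XX
XXXX
XX_X
___X
__X_
step 3: ___X
_X_X
X_XX
XX_X
___X
__X_
step 4: ___X
_X_X
X_XX
X__X
XXXX
_XX_
step 5: __X_
_X__
X_XX
X__X
XXXX
_XX_
step 6: __X_
_X__
X_XX
X_XX
X___
_X__
step 7: __X_
_X__
X_XX
X_X_
X_XX
_X_X
step 8: __X_
_X__
X_XX
X_X_
X_X_
_XX_
step 9: __X_
_X__
X_XX
XXX_
_X__
__X_
step 10: X_X_
X___
__XX
XXX_
_X__
__X_
step 11: X_X_
X___
__XX
XXX_
____
XX__
step 12: X_X_
X___
__XX
XXX_
_X__
__X_
step 13: X_X_
X___
__XX
XXX_
XX__
XXX_
step 14: X___
XXXX
___X
XXX_
XX__
XXX_
step 15: X___
XXXX
__XX
X__X
XXX_
XXX_
step 16: X___
XXXX
__XX
___X
__X_
_XX_
step 17: X_X_
X___
___X
___X
__X_
_XX_
step 18: X__X
X__X
___X
___X
__X_
_XX_
step 19: X__X
X__X
___X
____
___X
_XXX
step 20: XXX_
X_XX
___X
____
___X
_XXX
step 21: XX__
XX__
__XX
____
___X
_XXX
step 22: XX_X
XXXX
__X_
____
___X
_XXX
step 23: XX_X
XXX_
___X
___X
___X
_XXX
step 24: XX_X
XXX_
___X
___X
__XX
____

10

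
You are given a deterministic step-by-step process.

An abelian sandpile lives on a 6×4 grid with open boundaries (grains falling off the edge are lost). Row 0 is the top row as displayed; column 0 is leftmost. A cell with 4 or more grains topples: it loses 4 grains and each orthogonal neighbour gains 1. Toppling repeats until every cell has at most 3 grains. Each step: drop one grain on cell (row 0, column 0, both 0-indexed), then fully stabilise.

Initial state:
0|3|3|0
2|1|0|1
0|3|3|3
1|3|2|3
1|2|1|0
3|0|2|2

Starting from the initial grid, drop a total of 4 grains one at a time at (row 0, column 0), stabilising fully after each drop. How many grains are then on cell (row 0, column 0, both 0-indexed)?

1

k=0  0|3|3|0
2|1|0|1
0|3|3|3
1|3|2|3
1|2|1|0
3|0|2|2
k=1  1|3|3|0
2|1|0|1
0|3|3|3
1|3|2|3
1|2|1|0
3|0|2|2
k=2  2|3|3|0
2|1|0|1
0|3|3|3
1|3|2|3
1|2|1|0
3|0|2|2
k=3  3|3|3|0
2|1|0|1
0|3|3|3
1|3|2|3
1|2|1|0
3|0|2|2
k=4  1|1|0|1
3|2|1|1
0|3|3|3
1|3|2|3
1|2|1|0
3|0|2|2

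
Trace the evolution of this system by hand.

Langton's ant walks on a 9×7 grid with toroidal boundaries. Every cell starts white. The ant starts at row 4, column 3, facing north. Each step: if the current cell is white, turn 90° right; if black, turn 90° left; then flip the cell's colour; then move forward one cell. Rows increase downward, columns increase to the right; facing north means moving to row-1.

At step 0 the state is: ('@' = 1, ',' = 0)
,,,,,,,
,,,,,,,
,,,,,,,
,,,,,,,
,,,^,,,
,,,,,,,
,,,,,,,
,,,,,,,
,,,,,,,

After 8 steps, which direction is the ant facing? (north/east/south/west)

south

[0] ,,,,,,,
,,,,,,,
,,,,,,,
,,,,,,,
,,,^,,,
,,,,,,,
,,,,,,,
,,,,,,,
,,,,,,,
[1] ,,,,,,,
,,,,,,,
,,,,,,,
,,,,,,,
,,,@>,,
,,,,,,,
,,,,,,,
,,,,,,,
,,,,,,,
[2] ,,,,,,,
,,,,,,,
,,,,,,,
,,,,,,,
,,,@@,,
,,,,v,,
,,,,,,,
,,,,,,,
,,,,,,,
[3] ,,,,,,,
,,,,,,,
,,,,,,,
,,,,,,,
,,,@@,,
,,,<@,,
,,,,,,,
,,,,,,,
,,,,,,,
[4] ,,,,,,,
,,,,,,,
,,,,,,,
,,,,,,,
,,,^@,,
,,,@@,,
,,,,,,,
,,,,,,,
,,,,,,,
[5] ,,,,,,,
,,,,,,,
,,,,,,,
,,,,,,,
,,<,@,,
,,,@@,,
,,,,,,,
,,,,,,,
,,,,,,,
[6] ,,,,,,,
,,,,,,,
,,,,,,,
,,^,,,,
,,@,@,,
,,,@@,,
,,,,,,,
,,,,,,,
,,,,,,,
[7] ,,,,,,,
,,,,,,,
,,,,,,,
,,@>,,,
,,@,@,,
,,,@@,,
,,,,,,,
,,,,,,,
,,,,,,,
[8] ,,,,,,,
,,,,,,,
,,,,,,,
,,@@,,,
,,@v@,,
,,,@@,,
,,,,,,,
,,,,,,,
,,,,,,,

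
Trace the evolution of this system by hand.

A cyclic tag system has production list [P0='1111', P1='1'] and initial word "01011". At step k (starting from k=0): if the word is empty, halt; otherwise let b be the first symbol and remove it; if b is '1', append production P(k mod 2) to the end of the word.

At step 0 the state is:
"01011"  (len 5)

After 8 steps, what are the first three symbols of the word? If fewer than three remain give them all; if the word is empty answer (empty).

111

0) "01011"  (len 5)
1) "1011"  (len 4)
2) "0111"  (len 4)
3) "111"  (len 3)
4) "111"  (len 3)
5) "111111"  (len 6)
6) "111111"  (len 6)
7) "111111111"  (len 9)
8) "111111111"  (len 9)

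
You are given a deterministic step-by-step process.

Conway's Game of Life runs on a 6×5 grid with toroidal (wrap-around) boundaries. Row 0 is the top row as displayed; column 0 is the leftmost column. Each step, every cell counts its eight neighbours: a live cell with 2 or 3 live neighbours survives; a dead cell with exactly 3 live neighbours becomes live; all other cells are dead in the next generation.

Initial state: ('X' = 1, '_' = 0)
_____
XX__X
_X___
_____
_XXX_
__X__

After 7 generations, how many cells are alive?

4

t=0: _____
XX__X
_X___
_____
_XXX_
__X__
t=1: XX___
XX___
_X___
_X___
_XXX_
_XXX_
t=2: ____X
__X__
_XX__
XX___
X__X_
___XX
t=3: ____X
_XXX_
X_X__
X___X
XXXX_
X__X_
t=4: XX__X
XXXXX
X_X__
_____
__XX_
X__X_
t=5: _____
_____
X_X__
_XXX_
__XXX
X__X_
t=6: _____
_____
__XX_
X____
X____
__XX_
t=7: _____
_____
_____
_X__X
_X__X
_____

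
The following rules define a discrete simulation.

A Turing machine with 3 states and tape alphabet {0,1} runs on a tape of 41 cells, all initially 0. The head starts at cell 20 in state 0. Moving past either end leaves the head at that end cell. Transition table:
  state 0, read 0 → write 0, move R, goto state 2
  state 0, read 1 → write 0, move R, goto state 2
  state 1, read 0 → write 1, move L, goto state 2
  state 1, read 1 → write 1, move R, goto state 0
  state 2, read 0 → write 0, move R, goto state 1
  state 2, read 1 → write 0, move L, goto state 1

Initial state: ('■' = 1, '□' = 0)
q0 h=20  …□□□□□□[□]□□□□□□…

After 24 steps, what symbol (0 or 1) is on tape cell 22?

t=0: q0 h=20  …□□□□□□[□]□□□□□□…
t=1: q2 h=21  …□□□□□□[□]□□□□□□…
t=2: q1 h=22  …□□□□□□[□]□□□□□□…
t=3: q2 h=21  …□□□□□□[□]■□□□□□…
t=4: q1 h=22  …□□□□□□[■]□□□□□□…
t=5: q0 h=23  …□□□□□■[□]□□□□□□…
t=6: q2 h=24  …□□□□■□[□]□□□□□□…
t=7: q1 h=25  …□□□■□□[□]□□□□□□…
t=8: q2 h=24  …□□□□■□[□]■□□□□□…
t=9: q1 h=25  …□□□■□□[■]□□□□□□…
t=10: q0 h=26  …□□■□□■[□]□□□□□□…
t=11: q2 h=27  …□■□□■□[□]□□□□□□…
t=12: q1 h=28  …■□□■□□[□]□□□□□□…
t=13: q2 h=27  …□■□□■□[□]■□□□□□…
t=14: q1 h=28  …■□□■□□[■]□□□□□□…
t=15: q0 h=29  …□□■□□■[□]□□□□□□…
t=16: q2 h=30  …□■□□■□[□]□□□□□□…
t=17: q1 h=31  …■□□■□□[□]□□□□□□…
t=18: q2 h=30  …□■□□■□[□]■□□□□□…
t=19: q1 h=31  …■□□■□□[■]□□□□□□…
t=20: q0 h=32  …□□■□□■[□]□□□□□□…
t=21: q2 h=33  …□■□□■□[□]□□□□□□…
t=22: q1 h=34  …■□□■□□[□]□□□□□□|
t=23: q2 h=33  …□■□□■□[□]■□□□□□…
t=24: q1 h=34  …■□□■□□[■]□□□□□□|

1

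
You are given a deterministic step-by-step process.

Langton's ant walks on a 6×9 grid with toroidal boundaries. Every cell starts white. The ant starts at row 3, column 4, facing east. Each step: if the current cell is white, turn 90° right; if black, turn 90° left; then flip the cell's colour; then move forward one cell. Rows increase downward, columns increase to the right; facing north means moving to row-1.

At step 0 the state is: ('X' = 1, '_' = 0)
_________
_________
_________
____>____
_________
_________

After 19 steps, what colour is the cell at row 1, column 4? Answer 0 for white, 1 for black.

t=0: _________
_________
_________
____>____
_________
_________
t=1: _________
_________
_________
____X____
____v____
_________
t=2: _________
_________
_________
____X____
___<X____
_________
t=3: _________
_________
_________
___^X____
___XX____
_________
t=4: _________
_________
_________
___X>____
___XX____
_________
t=5: _________
_________
____^____
___X_____
___XX____
_________
t=6: _________
_________
____X>___
___X_____
___XX____
_________
t=7: _________
_________
____XX___
___X_v___
___XX____
_________
t=8: _________
_________
____XX___
___X<X___
___XX____
_________
t=9: _________
_________
____^X___
___XXX___
___XX____
_________
t=10: _________
_________
___<_X___
___XXX___
___XX____
_________
t=11: _________
___^_____
___X_X___
___XXX___
___XX____
_________
t=12: _________
___X>____
___X_X___
___XXX___
___XX____
_________
t=13: _________
___XX____
___XvX___
___XXX___
___XX____
_________
t=14: _________
___XX____
___<XX___
___XXX___
___XX____
_________
t=15: _________
___XX____
____XX___
___vXX___
___XX____
_________
t=16: _________
___XX____
____XX___
____>X___
___XX____
_________
t=17: _________
___XX____
____^X___
_____X___
___XX____
_________
t=18: _________
___XX____
___<_X___
_____X___
___XX____
_________
t=19: _________
___^X____
___X_X___
_____X___
___XX____
_________

1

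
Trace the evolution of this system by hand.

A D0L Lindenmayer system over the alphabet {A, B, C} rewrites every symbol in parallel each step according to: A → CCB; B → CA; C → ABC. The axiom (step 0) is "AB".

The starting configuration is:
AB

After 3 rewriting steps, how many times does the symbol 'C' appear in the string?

18

step 0: AB
step 1: CCBCA
step 2: ABCABCCAABCCCB
step 3: CCBCAABCCCBCAABCABCCCBCCBCAABCABCABCCA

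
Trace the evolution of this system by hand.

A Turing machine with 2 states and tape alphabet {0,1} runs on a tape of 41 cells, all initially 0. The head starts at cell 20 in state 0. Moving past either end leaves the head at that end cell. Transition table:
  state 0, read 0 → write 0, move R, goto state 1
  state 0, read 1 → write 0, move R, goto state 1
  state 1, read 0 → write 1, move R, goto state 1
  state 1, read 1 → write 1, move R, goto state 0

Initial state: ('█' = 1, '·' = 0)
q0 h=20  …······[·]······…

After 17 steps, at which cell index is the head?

37

t=0: q0 h=20  …······[·]······…
t=1: q1 h=21  …······[·]······…
t=2: q1 h=22  …·····█[·]······…
t=3: q1 h=23  …····██[·]······…
t=4: q1 h=24  …···███[·]······…
t=5: q1 h=25  …··████[·]······…
t=6: q1 h=26  …·█████[·]······…
t=7: q1 h=27  …██████[·]······…
t=8: q1 h=28  …██████[·]······…
t=9: q1 h=29  …██████[·]······…
t=10: q1 h=30  …██████[·]······…
t=11: q1 h=31  …██████[·]······…
t=12: q1 h=32  …██████[·]······…
t=13: q1 h=33  …██████[·]······…
t=14: q1 h=34  …██████[·]······|
t=15: q1 h=35  …██████[·]·····|
t=16: q1 h=36  …██████[·]····|
t=17: q1 h=37  …██████[·]···|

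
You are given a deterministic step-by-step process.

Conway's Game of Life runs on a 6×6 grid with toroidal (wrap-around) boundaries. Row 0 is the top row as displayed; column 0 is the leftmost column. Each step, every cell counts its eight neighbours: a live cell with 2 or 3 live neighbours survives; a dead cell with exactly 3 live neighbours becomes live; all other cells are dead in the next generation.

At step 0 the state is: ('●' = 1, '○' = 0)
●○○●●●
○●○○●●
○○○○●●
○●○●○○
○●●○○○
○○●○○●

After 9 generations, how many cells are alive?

gen 0: ●○○●●●
○●○○●●
○○○○●●
○●○●○○
○●●○○○
○○●○○●
gen 1: ○●●●○○
○○○○○○
○○●●○●
●●○●●○
●●○●○○
○○●○○●
gen 2: ○●●●○○
○●○○●○
●●●●○●
○○○○○○
○○○●○○
○○○○●○
gen 3: ○●●●●○
○○○○●●
●●●●●●
●●○●●○
○○○○○○
○○○○●○
gen 4: ○○●○○○
○○○○○○
○○○○○○
○○○○○○
○○○●●●
○○●○●○
gen 5: ○○○●○○
○○○○○○
○○○○○○
○○○○●○
○○○●●●
○○●○●●
gen 6: ○○○●●○
○○○○○○
○○○○○○
○○○●●●
○○○○○○
○○●○○●
gen 7: ○○○●●○
○○○○○○
○○○○●○
○○○○●○
○○○●○●
○○○●●○
gen 8: ○○○●●○
○○○●●○
○○○○○○
○○○●●●
○○○●○●
○○●○○●
gen 9: ○○●○○●
○○○●●○
○○○○○●
○○○●○●
●○●●○●
○○●○○●

13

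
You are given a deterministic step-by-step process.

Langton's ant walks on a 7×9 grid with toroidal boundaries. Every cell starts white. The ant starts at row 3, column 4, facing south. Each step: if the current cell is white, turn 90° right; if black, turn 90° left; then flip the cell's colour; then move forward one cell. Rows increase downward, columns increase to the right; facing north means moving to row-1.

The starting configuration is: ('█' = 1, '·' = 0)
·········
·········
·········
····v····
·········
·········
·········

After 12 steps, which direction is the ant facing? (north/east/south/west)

south

0) ·········
·········
·········
····v····
·········
·········
·········
1) ·········
·········
·········
···<█····
·········
·········
·········
2) ·········
·········
···^·····
···██····
·········
·········
·········
3) ·········
·········
···█>····
···██····
·········
·········
·········
4) ·········
·········
···██····
···█v····
·········
·········
·········
5) ·········
·········
···██····
···█·>···
·········
·········
·········
6) ·········
·········
···██····
···█·█···
·····v···
·········
·········
7) ·········
·········
···██····
···█·█···
····<█···
·········
·········
8) ·········
·········
···██····
···█^█···
····██···
·········
·········
9) ·········
·········
···██····
···██>···
····██···
·········
·········
10) ·········
·········
···██^···
···██····
····██···
·········
·········
11) ·········
·········
···███>··
···██····
····██···
·········
·········
12) ·········
·········
···████··
···██·v··
····██···
·········
·········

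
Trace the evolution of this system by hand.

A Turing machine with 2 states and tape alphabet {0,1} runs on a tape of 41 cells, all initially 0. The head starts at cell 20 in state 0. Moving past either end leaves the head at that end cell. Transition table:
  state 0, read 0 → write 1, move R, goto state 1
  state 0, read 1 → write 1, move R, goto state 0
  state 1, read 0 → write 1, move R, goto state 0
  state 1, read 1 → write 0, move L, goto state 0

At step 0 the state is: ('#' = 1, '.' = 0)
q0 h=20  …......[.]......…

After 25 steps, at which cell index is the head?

gen 0: q0 h=20  …......[.]......…
gen 1: q1 h=21  ….....#[.]......…
gen 2: q0 h=22  …....##[.]......…
gen 3: q1 h=23  …...###[.]......…
gen 4: q0 h=24  …..####[.]......…
gen 5: q1 h=25  ….#####[.]......…
gen 6: q0 h=26  …######[.]......…
gen 7: q1 h=27  …######[.]......…
gen 8: q0 h=28  …######[.]......…
gen 9: q1 h=29  …######[.]......…
gen 10: q0 h=30  …######[.]......…
gen 11: q1 h=31  …######[.]......…
gen 12: q0 h=32  …######[.]......…
gen 13: q1 h=33  …######[.]......…
gen 14: q0 h=34  …######[.]......|
gen 15: q1 h=35  …######[.].....|
gen 16: q0 h=36  …######[.]....|
gen 17: q1 h=37  …######[.]...|
gen 18: q0 h=38  …######[.]..|
gen 19: q1 h=39  …######[.].|
gen 20: q0 h=40  …######[.]|
gen 21: q1 h=40  …######[#]|
gen 22: q0 h=39  …######[#].|
gen 23: q0 h=40  …######[.]|
gen 24: q1 h=40  …######[#]|
gen 25: q0 h=39  …######[#].|

39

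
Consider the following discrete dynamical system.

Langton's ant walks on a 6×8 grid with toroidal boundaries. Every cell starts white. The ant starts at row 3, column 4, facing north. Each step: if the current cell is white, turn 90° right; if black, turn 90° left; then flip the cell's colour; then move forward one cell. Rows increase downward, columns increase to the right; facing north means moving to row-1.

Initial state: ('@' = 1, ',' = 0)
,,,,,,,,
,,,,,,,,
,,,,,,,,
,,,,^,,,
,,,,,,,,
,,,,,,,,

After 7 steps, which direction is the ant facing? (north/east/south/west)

gen 0: ,,,,,,,,
,,,,,,,,
,,,,,,,,
,,,,^,,,
,,,,,,,,
,,,,,,,,
gen 1: ,,,,,,,,
,,,,,,,,
,,,,,,,,
,,,,@>,,
,,,,,,,,
,,,,,,,,
gen 2: ,,,,,,,,
,,,,,,,,
,,,,,,,,
,,,,@@,,
,,,,,v,,
,,,,,,,,
gen 3: ,,,,,,,,
,,,,,,,,
,,,,,,,,
,,,,@@,,
,,,,<@,,
,,,,,,,,
gen 4: ,,,,,,,,
,,,,,,,,
,,,,,,,,
,,,,^@,,
,,,,@@,,
,,,,,,,,
gen 5: ,,,,,,,,
,,,,,,,,
,,,,,,,,
,,,<,@,,
,,,,@@,,
,,,,,,,,
gen 6: ,,,,,,,,
,,,,,,,,
,,,^,,,,
,,,@,@,,
,,,,@@,,
,,,,,,,,
gen 7: ,,,,,,,,
,,,,,,,,
,,,@>,,,
,,,@,@,,
,,,,@@,,
,,,,,,,,

east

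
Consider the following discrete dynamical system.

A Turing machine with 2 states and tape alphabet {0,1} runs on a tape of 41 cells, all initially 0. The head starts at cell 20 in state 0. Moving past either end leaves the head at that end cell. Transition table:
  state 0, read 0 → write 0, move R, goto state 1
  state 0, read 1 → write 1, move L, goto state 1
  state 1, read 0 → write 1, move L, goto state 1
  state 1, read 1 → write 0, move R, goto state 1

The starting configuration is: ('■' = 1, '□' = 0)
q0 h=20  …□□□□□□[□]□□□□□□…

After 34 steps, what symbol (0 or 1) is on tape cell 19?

1

t=0: q0 h=20  …□□□□□□[□]□□□□□□…
t=1: q1 h=21  …□□□□□□[□]□□□□□□…
t=2: q1 h=20  …□□□□□□[□]■□□□□□…
t=3: q1 h=19  …□□□□□□[□]■■□□□□…
t=4: q1 h=18  …□□□□□□[□]■■■□□□…
t=5: q1 h=17  …□□□□□□[□]■■■■□□…
t=6: q1 h=16  …□□□□□□[□]■■■■■□…
t=7: q1 h=15  …□□□□□□[□]■■■■■■…
t=8: q1 h=14  …□□□□□□[□]■■■■■■…
t=9: q1 h=13  …□□□□□□[□]■■■■■■…
t=10: q1 h=12  …□□□□□□[□]■■■■■■…
t=11: q1 h=11  …□□□□□□[□]■■■■■■…
t=12: q1 h=10  …□□□□□□[□]■■■■■■…
t=13: q1 h= 9  …□□□□□□[□]■■■■■■…
t=14: q1 h= 8  …□□□□□□[□]■■■■■■…
t=15: q1 h= 7  …□□□□□□[□]■■■■■■…
t=16: q1 h= 6  |□□□□□□[□]■■■■■■…
t=17: q1 h= 5  |□□□□□[□]■■■■■■…
t=18: q1 h= 4  |□□□□[□]■■■■■■…
t=19: q1 h= 3  |□□□[□]■■■■■■…
t=20: q1 h= 2  |□□[□]■■■■■■…
t=21: q1 h= 1  |□[□]■■■■■■…
t=22: q1 h= 0  |[□]■■■■■■…
t=23: q1 h= 0  |[■]■■■■■■…
t=24: q1 h= 1  |□[■]■■■■■■…
t=25: q1 h= 2  |□□[■]■■■■■■…
t=26: q1 h= 3  |□□□[■]■■■■■■…
t=27: q1 h= 4  |□□□□[■]■■■■■■…
t=28: q1 h= 5  |□□□□□[■]■■■■■■…
t=29: q1 h= 6  |□□□□□□[■]■■■■■■…
t=30: q1 h= 7  …□□□□□□[■]■■■■■■…
t=31: q1 h= 8  …□□□□□□[■]■■■■■■…
t=32: q1 h= 9  …□□□□□□[■]■■■■■■…
t=33: q1 h=10  …□□□□□□[■]■■■■■■…
t=34: q1 h=11  …□□□□□□[■]■■■■■■…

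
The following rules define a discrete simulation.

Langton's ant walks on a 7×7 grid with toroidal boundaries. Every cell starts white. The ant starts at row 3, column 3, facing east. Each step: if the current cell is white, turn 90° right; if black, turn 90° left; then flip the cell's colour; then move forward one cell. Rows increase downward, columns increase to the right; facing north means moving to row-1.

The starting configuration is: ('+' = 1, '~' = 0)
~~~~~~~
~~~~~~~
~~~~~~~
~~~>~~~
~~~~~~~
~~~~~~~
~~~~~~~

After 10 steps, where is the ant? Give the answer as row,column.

t=0: ~~~~~~~
~~~~~~~
~~~~~~~
~~~>~~~
~~~~~~~
~~~~~~~
~~~~~~~
t=1: ~~~~~~~
~~~~~~~
~~~~~~~
~~~+~~~
~~~v~~~
~~~~~~~
~~~~~~~
t=2: ~~~~~~~
~~~~~~~
~~~~~~~
~~~+~~~
~~<+~~~
~~~~~~~
~~~~~~~
t=3: ~~~~~~~
~~~~~~~
~~~~~~~
~~^+~~~
~~++~~~
~~~~~~~
~~~~~~~
t=4: ~~~~~~~
~~~~~~~
~~~~~~~
~~+>~~~
~~++~~~
~~~~~~~
~~~~~~~
t=5: ~~~~~~~
~~~~~~~
~~~^~~~
~~+~~~~
~~++~~~
~~~~~~~
~~~~~~~
t=6: ~~~~~~~
~~~~~~~
~~~+>~~
~~+~~~~
~~++~~~
~~~~~~~
~~~~~~~
t=7: ~~~~~~~
~~~~~~~
~~~++~~
~~+~v~~
~~++~~~
~~~~~~~
~~~~~~~
t=8: ~~~~~~~
~~~~~~~
~~~++~~
~~+<+~~
~~++~~~
~~~~~~~
~~~~~~~
t=9: ~~~~~~~
~~~~~~~
~~~^+~~
~~+++~~
~~++~~~
~~~~~~~
~~~~~~~
t=10: ~~~~~~~
~~~~~~~
~~<~+~~
~~+++~~
~~++~~~
~~~~~~~
~~~~~~~

2,2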